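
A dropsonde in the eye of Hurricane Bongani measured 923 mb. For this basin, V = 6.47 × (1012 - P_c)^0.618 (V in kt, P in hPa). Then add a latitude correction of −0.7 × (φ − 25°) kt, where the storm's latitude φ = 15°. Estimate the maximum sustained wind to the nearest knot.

111 kt

ΔP = 1012 − 923 = 89 mb.
89^0.618 ≈ 16.022.
V ≈ 6.47 × 16.022 ≈ 103.7 kt.
Latitude correction: −0.7 × (15 − 25) = 7 kt.
Corrected V ≈ 110.7 kt → 111 kt.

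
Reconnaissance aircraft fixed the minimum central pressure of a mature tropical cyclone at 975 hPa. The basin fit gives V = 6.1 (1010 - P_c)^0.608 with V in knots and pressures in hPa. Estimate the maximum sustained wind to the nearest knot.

ΔP = 1010 − 975 = 35 hPa.
35^0.608 ≈ 8.685.
V ≈ 6.1 × 8.685 ≈ 53.0 kt.

53 kt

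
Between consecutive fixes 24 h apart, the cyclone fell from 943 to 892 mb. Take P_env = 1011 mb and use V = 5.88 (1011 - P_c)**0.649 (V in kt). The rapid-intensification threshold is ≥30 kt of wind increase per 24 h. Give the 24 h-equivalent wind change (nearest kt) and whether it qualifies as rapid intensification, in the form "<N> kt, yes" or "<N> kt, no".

40 kt, yes

V₁: ΔP = 68, V ≈ 5.88 × 68^0.649 ≈ 90.92 kt.
V₂: ΔP = 119, V ≈ 5.88 × 119^0.649 ≈ 130.74 kt.
ΔV over 24 h = 39.82 kt → 24 h equivalent = 39.82 × 24/24 ≈ 39.82 kt.
40 kt ≥ 30 kt ⇒ rapid intensification.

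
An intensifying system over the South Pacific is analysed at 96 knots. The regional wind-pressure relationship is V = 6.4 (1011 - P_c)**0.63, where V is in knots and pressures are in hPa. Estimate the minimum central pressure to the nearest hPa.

ΔP = (V / 6.4)^(1/0.63) = (96/6.4)^1.587.
96/6.4 = 15.000; 15.000^1.587 ≈ 73.59 hPa.
P_c = 1011 − 73.59 = 937.41 ≈ 937 hPa.

937 hPa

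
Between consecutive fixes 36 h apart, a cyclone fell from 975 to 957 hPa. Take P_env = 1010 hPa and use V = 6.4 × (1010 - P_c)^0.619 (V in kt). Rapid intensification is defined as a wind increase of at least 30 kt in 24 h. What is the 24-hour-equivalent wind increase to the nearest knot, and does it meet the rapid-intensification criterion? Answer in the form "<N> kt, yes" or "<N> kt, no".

11 kt, no

V₁: ΔP = 35, V ≈ 6.4 × 35^0.619 ≈ 57.80 kt.
V₂: ΔP = 53, V ≈ 6.4 × 53^0.619 ≈ 74.73 kt.
ΔV over 36 h = 16.93 kt → 24 h equivalent = 16.93 × 24/36 ≈ 11.29 kt.
11 kt < 30 kt ⇒ not rapid intensification.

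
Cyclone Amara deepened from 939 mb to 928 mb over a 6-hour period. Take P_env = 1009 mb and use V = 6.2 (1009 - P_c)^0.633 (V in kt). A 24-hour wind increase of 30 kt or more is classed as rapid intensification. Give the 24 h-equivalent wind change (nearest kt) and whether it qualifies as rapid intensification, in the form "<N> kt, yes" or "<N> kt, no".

35 kt, yes

V₁: ΔP = 70, V ≈ 6.2 × 70^0.633 ≈ 91.27 kt.
V₂: ΔP = 81, V ≈ 6.2 × 81^0.633 ≈ 100.11 kt.
ΔV over 6 h = 8.84 kt → 24 h equivalent = 8.84 × 24/6 ≈ 35.36 kt.
35 kt ≥ 30 kt ⇒ rapid intensification.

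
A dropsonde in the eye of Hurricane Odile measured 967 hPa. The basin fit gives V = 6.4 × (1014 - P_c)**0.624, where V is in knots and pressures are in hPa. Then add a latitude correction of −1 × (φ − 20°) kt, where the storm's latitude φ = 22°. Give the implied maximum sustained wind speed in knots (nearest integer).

69 kt

ΔP = 1014 − 967 = 47 hPa.
47^0.624 ≈ 11.051.
V ≈ 6.4 × 11.051 ≈ 70.7 kt.
Latitude correction: −1 × (22 − 20) = -2 kt.
Corrected V ≈ 68.7 kt → 69 kt.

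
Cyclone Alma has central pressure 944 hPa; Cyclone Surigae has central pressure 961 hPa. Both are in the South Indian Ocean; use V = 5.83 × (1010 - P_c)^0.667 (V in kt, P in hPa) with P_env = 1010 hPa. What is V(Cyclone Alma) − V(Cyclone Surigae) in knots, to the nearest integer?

17 kt

Cyclone Alma: ΔP = 66; V ≈ 5.83 × 66^0.667 ≈ 95.35 kt.
Cyclone Surigae: ΔP = 49; V ≈ 5.83 × 49^0.667 ≈ 78.17 kt.
Difference ≈ 95.35 − 78.17 = 17.18 → 17 kt.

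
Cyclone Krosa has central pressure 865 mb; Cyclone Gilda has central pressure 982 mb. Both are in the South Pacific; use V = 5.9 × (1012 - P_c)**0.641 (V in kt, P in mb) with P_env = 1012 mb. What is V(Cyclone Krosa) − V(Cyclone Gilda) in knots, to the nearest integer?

92 kt

Cyclone Krosa: ΔP = 147; V ≈ 5.9 × 147^0.641 ≈ 144.58 kt.
Cyclone Gilda: ΔP = 30; V ≈ 5.9 × 30^0.641 ≈ 52.20 kt.
Difference ≈ 144.58 − 52.20 = 92.38 → 92 kt.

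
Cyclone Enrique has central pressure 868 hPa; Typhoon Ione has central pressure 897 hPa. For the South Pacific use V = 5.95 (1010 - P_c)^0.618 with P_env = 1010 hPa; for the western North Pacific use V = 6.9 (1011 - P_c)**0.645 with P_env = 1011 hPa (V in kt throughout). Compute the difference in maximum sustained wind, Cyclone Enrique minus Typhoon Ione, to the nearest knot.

-19 kt

Cyclone Enrique: ΔP = 142; V ≈ 5.95 × 142^0.618 ≈ 127.24 kt.
Typhoon Ione: ΔP = 114; V ≈ 6.9 × 114^0.645 ≈ 146.40 kt.
Difference ≈ 127.24 − 146.40 = -19.16 → -19 kt.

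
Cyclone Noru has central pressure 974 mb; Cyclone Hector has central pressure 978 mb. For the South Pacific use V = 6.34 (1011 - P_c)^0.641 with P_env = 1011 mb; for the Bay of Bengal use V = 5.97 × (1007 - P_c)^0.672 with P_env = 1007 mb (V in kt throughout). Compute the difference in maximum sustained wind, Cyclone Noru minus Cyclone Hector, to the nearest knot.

Cyclone Noru: ΔP = 37; V ≈ 6.34 × 37^0.641 ≈ 64.17 kt.
Cyclone Hector: ΔP = 29; V ≈ 5.97 × 29^0.672 ≈ 57.37 kt.
Difference ≈ 64.17 − 57.37 = 6.80 → 7 kt.

7 kt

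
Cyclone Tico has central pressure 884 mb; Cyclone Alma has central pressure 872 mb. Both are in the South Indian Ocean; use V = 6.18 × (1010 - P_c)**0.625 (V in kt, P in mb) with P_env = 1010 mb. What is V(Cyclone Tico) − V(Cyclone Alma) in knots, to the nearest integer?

Cyclone Tico: ΔP = 126; V ≈ 6.18 × 126^0.625 ≈ 126.98 kt.
Cyclone Alma: ΔP = 138; V ≈ 6.18 × 138^0.625 ≈ 134.40 kt.
Difference ≈ 126.98 − 134.40 = -7.42 → -7 kt.

-7 kt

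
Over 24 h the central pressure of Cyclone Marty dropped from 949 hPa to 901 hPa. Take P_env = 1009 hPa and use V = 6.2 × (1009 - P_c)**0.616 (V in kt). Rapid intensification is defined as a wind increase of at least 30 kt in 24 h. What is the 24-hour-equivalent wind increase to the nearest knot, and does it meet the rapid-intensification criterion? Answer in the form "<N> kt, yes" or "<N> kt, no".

V₁: ΔP = 60, V ≈ 6.2 × 60^0.616 ≈ 77.22 kt.
V₂: ΔP = 108, V ≈ 6.2 × 108^0.616 ≈ 110.91 kt.
ΔV over 24 h = 33.69 kt → 24 h equivalent = 33.69 × 24/24 ≈ 33.69 kt.
34 kt ≥ 30 kt ⇒ rapid intensification.

34 kt, yes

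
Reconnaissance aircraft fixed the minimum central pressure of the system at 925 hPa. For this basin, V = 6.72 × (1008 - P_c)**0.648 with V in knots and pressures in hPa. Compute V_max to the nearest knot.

118 kt

ΔP = 1008 − 925 = 83 hPa.
83^0.648 ≈ 17.521.
V ≈ 6.72 × 17.521 ≈ 117.7 kt.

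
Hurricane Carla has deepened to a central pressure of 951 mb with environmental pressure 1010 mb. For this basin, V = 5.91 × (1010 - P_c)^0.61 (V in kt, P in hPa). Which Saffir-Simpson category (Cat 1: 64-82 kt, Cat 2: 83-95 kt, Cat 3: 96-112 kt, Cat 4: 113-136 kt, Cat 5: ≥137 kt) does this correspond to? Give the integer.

ΔP = 1010 − 951 = 59 mb.
V ≈ 5.91 × 59^0.61 = 5.91 × 12.03 ≈ 71 kt.
71 kt falls in the Category 1 band.

1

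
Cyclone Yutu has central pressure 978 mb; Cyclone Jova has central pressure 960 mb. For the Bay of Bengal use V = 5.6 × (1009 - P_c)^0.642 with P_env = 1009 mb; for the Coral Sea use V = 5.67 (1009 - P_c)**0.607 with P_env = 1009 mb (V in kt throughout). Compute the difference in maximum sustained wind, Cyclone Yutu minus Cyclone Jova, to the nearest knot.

Cyclone Yutu: ΔP = 31; V ≈ 5.6 × 31^0.642 ≈ 50.77 kt.
Cyclone Jova: ΔP = 49; V ≈ 5.67 × 49^0.607 ≈ 60.19 kt.
Difference ≈ 50.77 − 60.19 = -9.42 → -9 kt.

-9 kt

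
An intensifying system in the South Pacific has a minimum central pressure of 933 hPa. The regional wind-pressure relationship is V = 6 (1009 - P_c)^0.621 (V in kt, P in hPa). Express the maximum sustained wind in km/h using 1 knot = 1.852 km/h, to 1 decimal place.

163.6 km/h

ΔP = 1009 − 933 = 76 hPa.
V ≈ 6 × 76^0.621 = 6 × 14.723 ≈ 88.336 kt.
88.336 × 1.852 ≈ 163.60 km/h → 163.6 km/h.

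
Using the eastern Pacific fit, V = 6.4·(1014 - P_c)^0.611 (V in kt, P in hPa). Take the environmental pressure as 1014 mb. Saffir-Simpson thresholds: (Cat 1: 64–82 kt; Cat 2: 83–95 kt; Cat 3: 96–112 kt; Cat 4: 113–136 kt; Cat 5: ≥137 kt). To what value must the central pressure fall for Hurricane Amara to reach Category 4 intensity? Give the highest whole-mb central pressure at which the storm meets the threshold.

Category 4 begins at V = 113 kt.
Required ΔP = (113/6.4)^(1/0.611) = 17.656^1.637 ≈ 109.84 mb.
P_c ≤ 1014 − 109.84 = 904.16, so the highest integer P_c is 904 mb.

904 mb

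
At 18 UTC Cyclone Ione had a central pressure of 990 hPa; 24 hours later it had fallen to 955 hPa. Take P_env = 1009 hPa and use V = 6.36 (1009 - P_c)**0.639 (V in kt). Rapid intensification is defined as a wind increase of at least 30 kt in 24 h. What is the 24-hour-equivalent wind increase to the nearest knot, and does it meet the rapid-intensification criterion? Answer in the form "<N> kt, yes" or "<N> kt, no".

V₁: ΔP = 19, V ≈ 6.36 × 19^0.639 ≈ 41.74 kt.
V₂: ΔP = 54, V ≈ 6.36 × 54^0.639 ≈ 81.37 kt.
ΔV over 24 h = 39.63 kt → 24 h equivalent = 39.63 × 24/24 ≈ 39.63 kt.
40 kt ≥ 30 kt ⇒ rapid intensification.

40 kt, yes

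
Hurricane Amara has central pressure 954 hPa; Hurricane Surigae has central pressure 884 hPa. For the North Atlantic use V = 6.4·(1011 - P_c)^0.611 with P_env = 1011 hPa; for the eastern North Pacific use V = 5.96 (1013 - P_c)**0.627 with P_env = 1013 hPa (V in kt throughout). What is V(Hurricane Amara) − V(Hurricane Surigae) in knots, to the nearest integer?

-50 kt

Hurricane Amara: ΔP = 57; V ≈ 6.4 × 57^0.611 ≈ 75.69 kt.
Hurricane Surigae: ΔP = 129; V ≈ 5.96 × 129^0.627 ≈ 125.48 kt.
Difference ≈ 75.69 − 125.48 = -49.79 → -50 kt.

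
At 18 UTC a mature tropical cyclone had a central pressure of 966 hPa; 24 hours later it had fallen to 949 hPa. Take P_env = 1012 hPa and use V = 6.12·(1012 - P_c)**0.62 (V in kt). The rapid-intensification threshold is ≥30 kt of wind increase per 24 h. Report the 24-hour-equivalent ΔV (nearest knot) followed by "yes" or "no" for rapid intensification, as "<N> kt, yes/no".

14 kt, no

V₁: ΔP = 46, V ≈ 6.12 × 46^0.62 ≈ 65.71 kt.
V₂: ΔP = 63, V ≈ 6.12 × 63^0.62 ≈ 79.86 kt.
ΔV over 24 h = 14.15 kt → 24 h equivalent = 14.15 × 24/24 ≈ 14.15 kt.
14 kt < 30 kt ⇒ not rapid intensification.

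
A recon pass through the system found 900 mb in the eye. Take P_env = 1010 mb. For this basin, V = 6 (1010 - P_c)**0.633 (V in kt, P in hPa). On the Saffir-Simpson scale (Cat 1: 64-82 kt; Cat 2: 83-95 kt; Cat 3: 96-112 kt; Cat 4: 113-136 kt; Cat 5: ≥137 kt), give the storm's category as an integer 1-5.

4

ΔP = 1010 − 900 = 110 mb.
V ≈ 6 × 110^0.633 = 6 × 19.60 ≈ 118 kt.
118 kt falls in the Category 4 band.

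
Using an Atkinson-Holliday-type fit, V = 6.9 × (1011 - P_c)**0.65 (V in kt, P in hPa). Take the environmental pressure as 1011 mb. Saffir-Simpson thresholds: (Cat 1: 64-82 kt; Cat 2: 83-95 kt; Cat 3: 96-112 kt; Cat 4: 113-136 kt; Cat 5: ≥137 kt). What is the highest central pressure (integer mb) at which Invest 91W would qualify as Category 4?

Category 4 begins at V = 113 kt.
Required ΔP = (113/6.9)^(1/0.65) = 16.377^1.538 ≈ 73.80 mb.
P_c ≤ 1011 − 73.80 = 937.20, so the highest integer P_c is 937 mb.

937 mb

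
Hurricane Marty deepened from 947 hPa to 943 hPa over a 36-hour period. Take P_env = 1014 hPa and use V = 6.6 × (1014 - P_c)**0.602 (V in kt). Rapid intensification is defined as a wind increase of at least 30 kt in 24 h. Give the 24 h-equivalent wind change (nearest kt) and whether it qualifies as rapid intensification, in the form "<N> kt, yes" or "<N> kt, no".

V₁: ΔP = 67, V ≈ 6.6 × 67^0.602 ≈ 82.95 kt.
V₂: ΔP = 71, V ≈ 6.6 × 71^0.602 ≈ 85.90 kt.
ΔV over 36 h = 2.95 kt → 24 h equivalent = 2.95 × 24/36 ≈ 1.97 kt.
2 kt < 30 kt ⇒ not rapid intensification.

2 kt, no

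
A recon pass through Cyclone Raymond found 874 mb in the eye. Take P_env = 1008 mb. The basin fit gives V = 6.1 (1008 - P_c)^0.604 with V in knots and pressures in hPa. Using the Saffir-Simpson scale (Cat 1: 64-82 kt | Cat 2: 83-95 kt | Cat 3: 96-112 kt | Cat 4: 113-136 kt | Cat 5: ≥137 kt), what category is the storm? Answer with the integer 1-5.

4

ΔP = 1008 − 874 = 134 mb.
V ≈ 6.1 × 134^0.604 = 6.1 × 19.27 ≈ 118 kt.
118 kt falls in the Category 4 band.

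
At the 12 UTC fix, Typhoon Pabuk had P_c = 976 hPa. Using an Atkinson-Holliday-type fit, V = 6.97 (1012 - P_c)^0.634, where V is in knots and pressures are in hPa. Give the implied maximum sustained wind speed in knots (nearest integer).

68 kt

ΔP = 1012 − 976 = 36 hPa.
36^0.634 ≈ 9.698.
V ≈ 6.97 × 9.698 ≈ 67.6 kt.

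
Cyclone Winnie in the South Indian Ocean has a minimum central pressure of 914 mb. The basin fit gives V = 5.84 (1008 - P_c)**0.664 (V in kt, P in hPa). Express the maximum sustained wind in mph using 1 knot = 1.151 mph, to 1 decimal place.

ΔP = 1008 − 914 = 94 mb.
V ≈ 5.84 × 94^0.664 = 5.84 × 20.425 ≈ 119.281 kt.
119.281 × 1.151 ≈ 137.29 mph → 137.3 mph.

137.3 mph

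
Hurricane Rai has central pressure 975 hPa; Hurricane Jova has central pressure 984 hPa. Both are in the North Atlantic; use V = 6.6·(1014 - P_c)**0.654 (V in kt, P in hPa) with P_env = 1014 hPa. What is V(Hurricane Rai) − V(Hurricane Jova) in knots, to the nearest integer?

Hurricane Rai: ΔP = 39; V ≈ 6.6 × 39^0.654 ≈ 72.46 kt.
Hurricane Jova: ΔP = 30; V ≈ 6.6 × 30^0.654 ≈ 61.04 kt.
Difference ≈ 72.46 − 61.04 = 11.42 → 11 kt.

11 kt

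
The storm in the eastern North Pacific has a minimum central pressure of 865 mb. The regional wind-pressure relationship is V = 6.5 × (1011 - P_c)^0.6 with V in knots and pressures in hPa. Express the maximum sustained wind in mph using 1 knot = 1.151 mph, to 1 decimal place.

148.8 mph

ΔP = 1011 − 865 = 146 mb.
V ≈ 6.5 × 146^0.6 = 6.5 × 19.889 ≈ 129.278 kt.
129.278 × 1.151 ≈ 148.80 mph → 148.8 mph.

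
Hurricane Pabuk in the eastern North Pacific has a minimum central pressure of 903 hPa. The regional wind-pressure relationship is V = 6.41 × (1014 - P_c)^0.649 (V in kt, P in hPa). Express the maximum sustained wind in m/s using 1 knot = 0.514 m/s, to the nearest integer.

ΔP = 1014 − 903 = 111 hPa.
V ≈ 6.41 × 111^0.649 = 6.41 × 21.253 ≈ 136.230 kt.
136.230 × 0.514 ≈ 70.02 m/s → 70 m/s.

70 m/s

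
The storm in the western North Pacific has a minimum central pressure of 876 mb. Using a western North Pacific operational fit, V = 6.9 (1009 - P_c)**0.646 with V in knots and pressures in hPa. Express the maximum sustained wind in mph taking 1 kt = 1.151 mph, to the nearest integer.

187 mph

ΔP = 1009 − 876 = 133 mb.
V ≈ 6.9 × 133^0.646 = 6.9 × 23.551 ≈ 162.501 kt.
162.501 × 1.151 ≈ 187.04 mph → 187 mph.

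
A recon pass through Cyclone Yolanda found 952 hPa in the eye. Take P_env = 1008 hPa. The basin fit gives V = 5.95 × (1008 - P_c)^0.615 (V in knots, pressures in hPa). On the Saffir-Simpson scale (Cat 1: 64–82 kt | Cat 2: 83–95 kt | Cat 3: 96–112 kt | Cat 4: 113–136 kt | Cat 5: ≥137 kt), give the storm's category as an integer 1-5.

ΔP = 1008 − 952 = 56 hPa.
V ≈ 5.95 × 56^0.615 = 5.95 × 11.89 ≈ 71 kt.
71 kt falls in the Category 1 band.

1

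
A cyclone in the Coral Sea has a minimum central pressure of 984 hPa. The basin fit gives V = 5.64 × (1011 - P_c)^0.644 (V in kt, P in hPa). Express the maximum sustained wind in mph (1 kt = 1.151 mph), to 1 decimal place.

54.2 mph

ΔP = 1011 − 984 = 27 hPa.
V ≈ 5.64 × 27^0.644 = 5.64 × 8.352 ≈ 47.106 kt.
47.106 × 1.151 ≈ 54.22 mph → 54.2 mph.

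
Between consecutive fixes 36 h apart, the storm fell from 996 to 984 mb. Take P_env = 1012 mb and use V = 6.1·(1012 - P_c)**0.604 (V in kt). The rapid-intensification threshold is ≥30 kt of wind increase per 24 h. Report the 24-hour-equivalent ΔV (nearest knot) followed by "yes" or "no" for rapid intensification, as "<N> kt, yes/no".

9 kt, no

V₁: ΔP = 16, V ≈ 6.1 × 16^0.604 ≈ 32.56 kt.
V₂: ΔP = 28, V ≈ 6.1 × 28^0.604 ≈ 45.65 kt.
ΔV over 36 h = 13.09 kt → 24 h equivalent = 13.09 × 24/36 ≈ 8.73 kt.
9 kt < 30 kt ⇒ not rapid intensification.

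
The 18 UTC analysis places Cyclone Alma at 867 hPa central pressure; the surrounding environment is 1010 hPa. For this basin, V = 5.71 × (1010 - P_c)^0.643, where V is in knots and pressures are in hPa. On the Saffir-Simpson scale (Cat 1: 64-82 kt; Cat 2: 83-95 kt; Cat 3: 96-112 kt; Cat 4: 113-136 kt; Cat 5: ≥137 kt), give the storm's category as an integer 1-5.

5

ΔP = 1010 − 867 = 143 hPa.
V ≈ 5.71 × 143^0.643 = 5.71 × 24.32 ≈ 139 kt.
139 kt falls in the Category 5 band.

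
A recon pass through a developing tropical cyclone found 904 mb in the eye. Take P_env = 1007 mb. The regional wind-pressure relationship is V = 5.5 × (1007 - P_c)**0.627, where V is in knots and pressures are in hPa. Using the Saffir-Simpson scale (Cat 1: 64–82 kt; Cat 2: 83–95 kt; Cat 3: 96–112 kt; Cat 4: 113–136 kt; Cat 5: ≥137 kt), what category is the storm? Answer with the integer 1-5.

3

ΔP = 1007 − 904 = 103 mb.
V ≈ 5.5 × 103^0.627 = 5.5 × 18.28 ≈ 101 kt.
101 kt falls in the Category 3 band.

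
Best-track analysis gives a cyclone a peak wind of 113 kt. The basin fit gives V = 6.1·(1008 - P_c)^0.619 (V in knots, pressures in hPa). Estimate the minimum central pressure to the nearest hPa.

896 hPa

ΔP = (V / 6.1)^(1/0.619) = (113/6.1)^1.616.
113/6.1 = 18.525; 18.525^1.616 ≈ 111.70 hPa.
P_c = 1008 − 111.70 = 896.30 ≈ 896 hPa.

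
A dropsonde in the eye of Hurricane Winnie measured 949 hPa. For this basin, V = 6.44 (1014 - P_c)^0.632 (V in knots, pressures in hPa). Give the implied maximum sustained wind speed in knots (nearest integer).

ΔP = 1014 − 949 = 65 hPa.
65^0.632 ≈ 13.988.
V ≈ 6.44 × 13.988 ≈ 90.1 kt.

90 kt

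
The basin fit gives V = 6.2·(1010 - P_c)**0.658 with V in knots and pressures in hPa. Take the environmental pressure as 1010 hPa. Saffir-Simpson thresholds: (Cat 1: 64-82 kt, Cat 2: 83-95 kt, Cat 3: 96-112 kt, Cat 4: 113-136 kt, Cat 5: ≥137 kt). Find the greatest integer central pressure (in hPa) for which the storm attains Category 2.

958 hPa

Category 2 begins at V = 83 kt.
Required ΔP = (83/6.2)^(1/0.658) = 13.387^1.520 ≈ 51.56 hPa.
P_c ≤ 1010 − 51.56 = 958.44, so the highest integer P_c is 958 hPa.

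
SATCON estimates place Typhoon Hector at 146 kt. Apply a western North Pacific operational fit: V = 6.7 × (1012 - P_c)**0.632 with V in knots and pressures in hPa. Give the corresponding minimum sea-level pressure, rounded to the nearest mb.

ΔP = (V / 6.7)^(1/0.632) = (146/6.7)^1.582.
146/6.7 = 21.791; 21.791^1.582 ≈ 131.08 mb.
P_c = 1012 − 131.08 = 880.92 ≈ 881 mb.

881 mb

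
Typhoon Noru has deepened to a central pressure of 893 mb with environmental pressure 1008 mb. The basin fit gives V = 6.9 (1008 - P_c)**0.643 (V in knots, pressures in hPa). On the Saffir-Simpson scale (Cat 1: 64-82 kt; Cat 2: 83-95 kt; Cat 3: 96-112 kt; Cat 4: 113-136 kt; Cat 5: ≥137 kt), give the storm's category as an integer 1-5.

ΔP = 1008 − 893 = 115 mb.
V ≈ 6.9 × 115^0.643 = 6.9 × 21.14 ≈ 146 kt.
146 kt falls in the Category 5 band.

5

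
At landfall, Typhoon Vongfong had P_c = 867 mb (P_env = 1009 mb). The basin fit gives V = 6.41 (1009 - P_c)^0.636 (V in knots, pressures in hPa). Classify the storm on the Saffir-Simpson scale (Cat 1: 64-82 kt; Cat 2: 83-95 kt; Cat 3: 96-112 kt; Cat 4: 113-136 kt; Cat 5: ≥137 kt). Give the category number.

ΔP = 1009 − 867 = 142 mb.
V ≈ 6.41 × 142^0.636 = 6.41 × 23.38 ≈ 150 kt.
150 kt falls in the Category 5 band.

5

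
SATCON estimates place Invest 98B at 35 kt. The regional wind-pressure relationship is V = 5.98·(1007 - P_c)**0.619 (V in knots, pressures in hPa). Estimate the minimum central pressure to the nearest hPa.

990 hPa

ΔP = (V / 5.98)^(1/0.619) = (35/5.98)^1.616.
35/5.98 = 5.853; 5.853^1.616 ≈ 17.37 hPa.
P_c = 1007 − 17.37 = 989.63 ≈ 990 hPa.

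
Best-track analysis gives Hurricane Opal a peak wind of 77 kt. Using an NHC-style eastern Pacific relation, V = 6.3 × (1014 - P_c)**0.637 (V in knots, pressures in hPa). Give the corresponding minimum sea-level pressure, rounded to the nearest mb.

963 mb

ΔP = (V / 6.3)^(1/0.637) = (77/6.3)^1.570.
77/6.3 = 12.222; 12.222^1.570 ≈ 50.89 mb.
P_c = 1014 − 50.89 = 963.11 ≈ 963 mb.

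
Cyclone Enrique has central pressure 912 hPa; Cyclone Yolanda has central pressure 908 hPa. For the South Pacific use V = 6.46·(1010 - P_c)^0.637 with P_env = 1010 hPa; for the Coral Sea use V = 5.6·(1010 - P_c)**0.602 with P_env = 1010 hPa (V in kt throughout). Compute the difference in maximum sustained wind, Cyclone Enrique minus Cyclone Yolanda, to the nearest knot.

29 kt

Cyclone Enrique: ΔP = 98; V ≈ 6.46 × 98^0.637 ≈ 119.85 kt.
Cyclone Yolanda: ΔP = 102; V ≈ 5.6 × 102^0.602 ≈ 90.65 kt.
Difference ≈ 119.85 − 90.65 = 29.20 → 29 kt.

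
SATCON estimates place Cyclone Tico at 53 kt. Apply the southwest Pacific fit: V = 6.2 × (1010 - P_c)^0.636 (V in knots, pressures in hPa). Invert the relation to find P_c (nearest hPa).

ΔP = (V / 6.2)^(1/0.636) = (53/6.2)^1.572.
53/6.2 = 8.548; 8.548^1.572 ≈ 29.19 hPa.
P_c = 1010 − 29.19 = 980.81 ≈ 981 hPa.

981 hPa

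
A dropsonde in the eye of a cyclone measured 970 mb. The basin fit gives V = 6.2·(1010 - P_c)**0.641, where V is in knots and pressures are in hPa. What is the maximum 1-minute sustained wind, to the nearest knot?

ΔP = 1010 − 970 = 40 mb.
40^0.641 ≈ 10.639.
V ≈ 6.2 × 10.639 ≈ 66.0 kt.

66 kt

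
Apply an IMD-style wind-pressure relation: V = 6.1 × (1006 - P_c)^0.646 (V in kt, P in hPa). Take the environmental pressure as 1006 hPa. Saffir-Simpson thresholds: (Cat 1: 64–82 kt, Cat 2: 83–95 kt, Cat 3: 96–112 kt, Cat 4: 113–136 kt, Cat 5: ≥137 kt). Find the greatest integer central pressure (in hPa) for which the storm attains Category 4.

914 hPa

Category 4 begins at V = 113 kt.
Required ΔP = (113/6.1)^(1/0.646) = 18.525^1.548 ≈ 91.72 hPa.
P_c ≤ 1006 − 91.72 = 914.28, so the highest integer P_c is 914 hPa.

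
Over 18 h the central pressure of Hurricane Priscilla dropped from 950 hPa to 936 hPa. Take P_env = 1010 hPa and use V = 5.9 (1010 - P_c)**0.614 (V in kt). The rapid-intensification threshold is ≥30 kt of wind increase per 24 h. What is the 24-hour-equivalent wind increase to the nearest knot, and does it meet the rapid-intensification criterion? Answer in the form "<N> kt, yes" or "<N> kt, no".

V₁: ΔP = 60, V ≈ 5.9 × 60^0.614 ≈ 72.88 kt.
V₂: ΔP = 74, V ≈ 5.9 × 74^0.614 ≈ 82.90 kt.
ΔV over 18 h = 10.02 kt → 24 h equivalent = 10.02 × 24/18 ≈ 13.36 kt.
13 kt < 30 kt ⇒ not rapid intensification.

13 kt, no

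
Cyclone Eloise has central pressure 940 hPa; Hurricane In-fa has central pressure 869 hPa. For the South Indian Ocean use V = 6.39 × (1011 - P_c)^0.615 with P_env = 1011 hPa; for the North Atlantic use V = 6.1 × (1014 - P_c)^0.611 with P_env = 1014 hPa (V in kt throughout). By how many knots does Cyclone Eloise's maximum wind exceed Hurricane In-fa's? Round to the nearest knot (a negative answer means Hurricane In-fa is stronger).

-40 kt

Cyclone Eloise: ΔP = 71; V ≈ 6.39 × 71^0.615 ≈ 87.91 kt.
Hurricane In-fa: ΔP = 145; V ≈ 6.1 × 145^0.611 ≈ 127.62 kt.
Difference ≈ 87.91 − 127.62 = -39.71 → -40 kt.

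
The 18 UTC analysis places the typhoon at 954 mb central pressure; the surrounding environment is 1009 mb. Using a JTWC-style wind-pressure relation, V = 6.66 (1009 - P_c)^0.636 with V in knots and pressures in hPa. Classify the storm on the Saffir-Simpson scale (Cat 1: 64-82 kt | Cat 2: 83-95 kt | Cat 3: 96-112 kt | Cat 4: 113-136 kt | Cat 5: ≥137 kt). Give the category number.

ΔP = 1009 − 954 = 55 mb.
V ≈ 6.66 × 55^0.636 = 6.66 × 12.79 ≈ 85 kt.
85 kt falls in the Category 2 band.

2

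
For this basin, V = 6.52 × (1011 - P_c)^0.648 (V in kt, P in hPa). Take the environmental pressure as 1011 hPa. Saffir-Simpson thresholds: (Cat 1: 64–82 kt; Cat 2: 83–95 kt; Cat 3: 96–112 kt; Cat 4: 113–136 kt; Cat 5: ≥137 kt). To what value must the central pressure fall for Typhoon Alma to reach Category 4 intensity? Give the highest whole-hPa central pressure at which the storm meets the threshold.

929 hPa

Category 4 begins at V = 113 kt.
Required ΔP = (113/6.52)^(1/0.648) = 17.331^1.543 ≈ 81.62 hPa.
P_c ≤ 1011 − 81.62 = 929.38, so the highest integer P_c is 929 hPa.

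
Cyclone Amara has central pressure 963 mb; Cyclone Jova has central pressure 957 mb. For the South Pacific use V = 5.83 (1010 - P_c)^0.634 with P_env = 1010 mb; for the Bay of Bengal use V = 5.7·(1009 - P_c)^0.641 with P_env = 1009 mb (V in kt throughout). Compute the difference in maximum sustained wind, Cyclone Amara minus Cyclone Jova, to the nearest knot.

Cyclone Amara: ΔP = 47; V ≈ 5.83 × 47^0.634 ≈ 66.95 kt.
Cyclone Jova: ΔP = 52; V ≈ 5.7 × 52^0.641 ≈ 71.75 kt.
Difference ≈ 66.95 − 71.75 = -4.80 → -5 kt.

-5 kt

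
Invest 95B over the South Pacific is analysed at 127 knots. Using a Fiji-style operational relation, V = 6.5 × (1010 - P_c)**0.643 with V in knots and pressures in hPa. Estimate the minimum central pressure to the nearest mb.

ΔP = (V / 6.5)^(1/0.643) = (127/6.5)^1.555.
127/6.5 = 19.538; 19.538^1.555 ≈ 101.77 mb.
P_c = 1010 − 101.77 = 908.23 ≈ 908 mb.

908 mb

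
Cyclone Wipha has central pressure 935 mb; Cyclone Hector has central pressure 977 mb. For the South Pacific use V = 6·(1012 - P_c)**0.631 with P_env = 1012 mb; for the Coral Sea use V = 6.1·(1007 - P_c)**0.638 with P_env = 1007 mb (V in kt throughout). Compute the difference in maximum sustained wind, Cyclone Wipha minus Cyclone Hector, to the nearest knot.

Cyclone Wipha: ΔP = 77; V ≈ 6 × 77^0.631 ≈ 93.01 kt.
Cyclone Hector: ΔP = 30; V ≈ 6.1 × 30^0.638 ≈ 53.42 kt.
Difference ≈ 93.01 − 53.42 = 39.59 → 40 kt.

40 kt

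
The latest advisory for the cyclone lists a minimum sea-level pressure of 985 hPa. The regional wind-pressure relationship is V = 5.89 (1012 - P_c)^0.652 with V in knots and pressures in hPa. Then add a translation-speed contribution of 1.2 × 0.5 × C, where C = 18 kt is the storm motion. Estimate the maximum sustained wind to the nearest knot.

61 kt

ΔP = 1012 − 985 = 27 hPa.
27^0.652 ≈ 8.575.
V ≈ 5.89 × 8.575 ≈ 50.5 kt.
Translation term: 1.2 × 0.5 × 18 = 10.8 kt.
Corrected V ≈ 61.3 kt → 61 kt.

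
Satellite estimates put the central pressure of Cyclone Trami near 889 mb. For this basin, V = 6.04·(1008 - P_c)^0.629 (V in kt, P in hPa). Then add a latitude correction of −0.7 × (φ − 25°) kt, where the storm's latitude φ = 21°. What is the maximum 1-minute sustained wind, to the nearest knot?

125 kt

ΔP = 1008 − 889 = 119 mb.
119^0.629 ≈ 20.208.
V ≈ 6.04 × 20.208 ≈ 122.1 kt.
Latitude correction: −0.7 × (21 − 25) = 2.8 kt.
Corrected V ≈ 124.9 kt → 125 kt.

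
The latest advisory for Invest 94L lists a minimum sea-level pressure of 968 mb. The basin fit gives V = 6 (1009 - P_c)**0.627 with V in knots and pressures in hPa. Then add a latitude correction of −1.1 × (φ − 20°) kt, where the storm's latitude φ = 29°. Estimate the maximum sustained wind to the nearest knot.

52 kt

ΔP = 1009 − 968 = 41 mb.
41^0.627 ≈ 10.262.
V ≈ 6 × 10.262 ≈ 61.6 kt.
Latitude correction: −1.1 × (29 − 20) = -9.9 kt.
Corrected V ≈ 51.7 kt → 52 kt.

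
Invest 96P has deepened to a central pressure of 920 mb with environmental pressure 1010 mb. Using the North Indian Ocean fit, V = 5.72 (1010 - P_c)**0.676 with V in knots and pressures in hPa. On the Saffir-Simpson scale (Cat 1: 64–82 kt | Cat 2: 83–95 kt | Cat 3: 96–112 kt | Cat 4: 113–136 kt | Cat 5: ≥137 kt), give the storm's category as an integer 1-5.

ΔP = 1010 − 920 = 90 mb.
V ≈ 5.72 × 90^0.676 = 5.72 × 20.94 ≈ 120 kt.
120 kt falls in the Category 4 band.

4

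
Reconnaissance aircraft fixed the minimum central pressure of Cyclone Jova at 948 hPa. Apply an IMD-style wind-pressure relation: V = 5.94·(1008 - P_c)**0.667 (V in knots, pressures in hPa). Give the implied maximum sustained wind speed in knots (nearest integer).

91 kt

ΔP = 1008 − 948 = 60 hPa.
60^0.667 ≈ 15.347.
V ≈ 5.94 × 15.347 ≈ 91.2 kt.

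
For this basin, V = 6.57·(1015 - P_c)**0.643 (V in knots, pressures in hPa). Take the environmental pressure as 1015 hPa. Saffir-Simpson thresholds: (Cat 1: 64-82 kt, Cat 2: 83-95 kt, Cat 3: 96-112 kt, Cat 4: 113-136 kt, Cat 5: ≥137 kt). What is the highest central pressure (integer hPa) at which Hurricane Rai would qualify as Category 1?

980 hPa

Category 1 begins at V = 64 kt.
Required ΔP = (64/6.57)^(1/0.643) = 9.741^1.555 ≈ 34.47 hPa.
P_c ≤ 1015 − 34.47 = 980.53, so the highest integer P_c is 980 hPa.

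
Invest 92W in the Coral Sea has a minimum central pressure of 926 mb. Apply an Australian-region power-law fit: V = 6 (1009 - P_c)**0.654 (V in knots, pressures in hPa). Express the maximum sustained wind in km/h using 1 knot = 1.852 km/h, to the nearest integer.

ΔP = 1009 − 926 = 83 mb.
V ≈ 6 × 83^0.654 = 6 × 17.992 ≈ 107.951 kt.
107.951 × 1.852 ≈ 199.93 km/h → 200 km/h.

200 km/h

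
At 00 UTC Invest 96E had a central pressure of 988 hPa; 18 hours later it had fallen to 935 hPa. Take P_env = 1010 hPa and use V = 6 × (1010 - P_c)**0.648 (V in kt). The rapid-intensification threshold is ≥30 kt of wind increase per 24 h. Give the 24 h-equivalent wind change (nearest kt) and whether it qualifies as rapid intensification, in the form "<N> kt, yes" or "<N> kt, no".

72 kt, yes

V₁: ΔP = 22, V ≈ 6 × 22^0.648 ≈ 44.47 kt.
V₂: ΔP = 75, V ≈ 6 × 75^0.648 ≈ 98.44 kt.
ΔV over 18 h = 53.97 kt → 24 h equivalent = 53.97 × 24/18 ≈ 71.96 kt.
72 kt ≥ 30 kt ⇒ rapid intensification.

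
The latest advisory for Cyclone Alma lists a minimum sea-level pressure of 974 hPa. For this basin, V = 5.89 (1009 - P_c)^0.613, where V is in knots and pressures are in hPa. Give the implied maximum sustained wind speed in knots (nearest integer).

ΔP = 1009 − 974 = 35 hPa.
35^0.613 ≈ 8.841.
V ≈ 5.89 × 8.841 ≈ 52.1 kt.

52 kt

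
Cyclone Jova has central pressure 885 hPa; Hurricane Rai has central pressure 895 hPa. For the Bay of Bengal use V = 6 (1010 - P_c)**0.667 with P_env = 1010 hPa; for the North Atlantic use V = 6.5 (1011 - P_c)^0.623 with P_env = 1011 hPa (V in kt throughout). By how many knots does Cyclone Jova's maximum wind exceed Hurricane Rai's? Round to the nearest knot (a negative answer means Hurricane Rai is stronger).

25 kt

Cyclone Jova: ΔP = 125; V ≈ 6 × 125^0.667 ≈ 150.24 kt.
Hurricane Rai: ΔP = 116; V ≈ 6.5 × 116^0.623 ≈ 125.62 kt.
Difference ≈ 150.24 − 125.62 = 24.62 → 25 kt.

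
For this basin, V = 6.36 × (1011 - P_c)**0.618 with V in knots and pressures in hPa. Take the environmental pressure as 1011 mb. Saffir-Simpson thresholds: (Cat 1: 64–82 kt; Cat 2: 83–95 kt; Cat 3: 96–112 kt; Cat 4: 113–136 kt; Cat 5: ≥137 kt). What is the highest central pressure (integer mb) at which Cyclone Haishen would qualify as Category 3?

930 mb

Category 3 begins at V = 96 kt.
Required ΔP = (96/6.36)^(1/0.618) = 15.094^1.618 ≈ 80.81 mb.
P_c ≤ 1011 − 80.81 = 930.19, so the highest integer P_c is 930 mb.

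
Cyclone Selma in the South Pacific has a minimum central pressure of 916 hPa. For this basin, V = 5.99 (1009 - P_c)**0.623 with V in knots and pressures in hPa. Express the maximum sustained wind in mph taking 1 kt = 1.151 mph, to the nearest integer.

ΔP = 1009 − 916 = 93 hPa.
V ≈ 5.99 × 93^0.623 = 5.99 × 16.841 ≈ 100.877 kt.
100.877 × 1.151 ≈ 116.11 mph → 116 mph.

116 mph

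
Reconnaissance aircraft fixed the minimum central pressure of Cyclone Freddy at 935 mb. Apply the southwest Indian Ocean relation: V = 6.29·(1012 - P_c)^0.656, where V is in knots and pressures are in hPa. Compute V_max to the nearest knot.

ΔP = 1012 − 935 = 77 mb.
77^0.656 ≈ 17.280.
V ≈ 6.29 × 17.280 ≈ 108.7 kt.

109 kt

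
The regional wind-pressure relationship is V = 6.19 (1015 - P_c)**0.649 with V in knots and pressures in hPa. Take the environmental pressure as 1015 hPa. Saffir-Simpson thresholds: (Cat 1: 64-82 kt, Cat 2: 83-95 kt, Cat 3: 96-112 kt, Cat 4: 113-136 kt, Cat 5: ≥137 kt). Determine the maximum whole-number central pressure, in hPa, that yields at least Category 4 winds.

927 hPa

Category 4 begins at V = 113 kt.
Required ΔP = (113/6.19)^(1/0.649) = 18.255^1.541 ≈ 87.82 hPa.
P_c ≤ 1015 − 87.82 = 927.18, so the highest integer P_c is 927 hPa.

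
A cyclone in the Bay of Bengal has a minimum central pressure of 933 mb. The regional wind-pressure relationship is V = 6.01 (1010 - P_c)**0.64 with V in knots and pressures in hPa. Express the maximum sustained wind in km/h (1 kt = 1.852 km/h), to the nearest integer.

ΔP = 1010 − 933 = 77 mb.
V ≈ 6.01 × 77^0.64 = 6.01 × 16.120 ≈ 96.879 kt.
96.879 × 1.852 ≈ 179.42 km/h → 179 km/h.

179 km/h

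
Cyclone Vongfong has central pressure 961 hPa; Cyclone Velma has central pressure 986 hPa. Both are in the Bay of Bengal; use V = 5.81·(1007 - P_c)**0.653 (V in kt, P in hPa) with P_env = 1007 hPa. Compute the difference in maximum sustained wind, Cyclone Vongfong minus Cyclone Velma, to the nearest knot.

Cyclone Vongfong: ΔP = 46; V ≈ 5.81 × 46^0.653 ≈ 70.79 kt.
Cyclone Velma: ΔP = 21; V ≈ 5.81 × 21^0.653 ≈ 42.42 kt.
Difference ≈ 70.79 − 42.42 = 28.37 → 28 kt.

28 kt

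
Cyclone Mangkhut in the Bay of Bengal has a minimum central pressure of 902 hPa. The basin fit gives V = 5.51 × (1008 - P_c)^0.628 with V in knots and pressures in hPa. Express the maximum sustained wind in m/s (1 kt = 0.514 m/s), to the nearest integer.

53 m/s

ΔP = 1008 − 902 = 106 hPa.
V ≈ 5.51 × 106^0.628 = 5.51 × 18.702 ≈ 103.049 kt.
103.049 × 0.514 ≈ 52.97 m/s → 53 m/s.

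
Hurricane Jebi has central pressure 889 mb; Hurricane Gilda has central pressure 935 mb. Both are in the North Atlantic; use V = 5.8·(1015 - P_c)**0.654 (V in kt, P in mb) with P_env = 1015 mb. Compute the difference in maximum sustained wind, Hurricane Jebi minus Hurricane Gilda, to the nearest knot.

35 kt

Hurricane Jebi: ΔP = 126; V ≈ 5.8 × 126^0.654 ≈ 137.11 kt.
Hurricane Gilda: ΔP = 80; V ≈ 5.8 × 80^0.654 ≈ 101.87 kt.
Difference ≈ 137.11 − 101.87 = 35.24 → 35 kt.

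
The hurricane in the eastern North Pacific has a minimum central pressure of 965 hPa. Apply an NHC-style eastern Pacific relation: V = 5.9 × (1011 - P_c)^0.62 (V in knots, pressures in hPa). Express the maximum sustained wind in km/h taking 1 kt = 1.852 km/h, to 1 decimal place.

117.3 km/h

ΔP = 1011 − 965 = 46 hPa.
V ≈ 5.9 × 46^0.62 = 5.9 × 10.738 ≈ 63.352 kt.
63.352 × 1.852 ≈ 117.33 km/h → 117.3 km/h.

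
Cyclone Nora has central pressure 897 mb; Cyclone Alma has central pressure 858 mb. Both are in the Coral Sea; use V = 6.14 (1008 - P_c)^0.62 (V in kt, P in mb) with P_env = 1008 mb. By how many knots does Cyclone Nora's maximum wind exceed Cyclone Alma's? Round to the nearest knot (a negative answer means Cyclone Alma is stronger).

Cyclone Nora: ΔP = 111; V ≈ 6.14 × 111^0.62 ≈ 113.83 kt.
Cyclone Alma: ΔP = 150; V ≈ 6.14 × 150^0.62 ≈ 137.20 kt.
Difference ≈ 113.83 − 137.20 = -23.37 → -23 kt.

-23 kt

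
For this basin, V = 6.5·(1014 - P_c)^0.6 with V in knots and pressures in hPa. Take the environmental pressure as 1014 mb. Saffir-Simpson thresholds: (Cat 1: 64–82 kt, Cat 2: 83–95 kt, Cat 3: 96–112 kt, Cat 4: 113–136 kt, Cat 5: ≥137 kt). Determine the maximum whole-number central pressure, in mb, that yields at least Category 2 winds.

Category 2 begins at V = 83 kt.
Required ΔP = (83/6.5)^(1/0.6) = 12.769^1.667 ≈ 69.76 mb.
P_c ≤ 1014 − 69.76 = 944.24, so the highest integer P_c is 944 mb.

944 mb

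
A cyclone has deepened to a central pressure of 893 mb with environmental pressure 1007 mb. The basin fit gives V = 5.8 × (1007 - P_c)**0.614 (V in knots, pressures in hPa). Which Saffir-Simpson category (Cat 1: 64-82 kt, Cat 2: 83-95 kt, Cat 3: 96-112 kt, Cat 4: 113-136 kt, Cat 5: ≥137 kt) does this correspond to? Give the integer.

3

ΔP = 1007 − 893 = 114 mb.
V ≈ 5.8 × 114^0.614 = 5.8 × 18.32 ≈ 106 kt.
106 kt falls in the Category 3 band.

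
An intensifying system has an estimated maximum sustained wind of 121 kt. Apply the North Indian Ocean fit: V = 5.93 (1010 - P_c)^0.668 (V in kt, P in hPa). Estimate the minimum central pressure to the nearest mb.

919 mb

ΔP = (V / 5.93)^(1/0.668) = (121/5.93)^1.497.
121/5.93 = 20.405; 20.405^1.497 ≈ 91.34 mb.
P_c = 1010 − 91.34 = 918.66 ≈ 919 mb.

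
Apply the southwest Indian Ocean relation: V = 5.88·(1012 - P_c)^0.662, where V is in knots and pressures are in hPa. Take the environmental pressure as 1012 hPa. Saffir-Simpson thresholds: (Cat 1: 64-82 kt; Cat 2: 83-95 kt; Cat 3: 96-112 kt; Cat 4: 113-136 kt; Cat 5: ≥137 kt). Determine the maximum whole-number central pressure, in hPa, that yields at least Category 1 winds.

975 hPa

Category 1 begins at V = 64 kt.
Required ΔP = (64/5.88)^(1/0.662) = 10.884^1.511 ≈ 36.83 hPa.
P_c ≤ 1012 − 36.83 = 975.17, so the highest integer P_c is 975 hPa.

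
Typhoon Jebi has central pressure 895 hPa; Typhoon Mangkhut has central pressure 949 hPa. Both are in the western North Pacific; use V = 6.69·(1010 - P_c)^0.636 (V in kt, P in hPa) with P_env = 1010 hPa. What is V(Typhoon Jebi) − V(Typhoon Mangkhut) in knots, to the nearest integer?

45 kt

Typhoon Jebi: ΔP = 115; V ≈ 6.69 × 115^0.636 ≈ 136.78 kt.
Typhoon Mangkhut: ΔP = 61; V ≈ 6.69 × 61^0.636 ≈ 91.39 kt.
Difference ≈ 136.78 − 91.39 = 45.39 → 45 kt.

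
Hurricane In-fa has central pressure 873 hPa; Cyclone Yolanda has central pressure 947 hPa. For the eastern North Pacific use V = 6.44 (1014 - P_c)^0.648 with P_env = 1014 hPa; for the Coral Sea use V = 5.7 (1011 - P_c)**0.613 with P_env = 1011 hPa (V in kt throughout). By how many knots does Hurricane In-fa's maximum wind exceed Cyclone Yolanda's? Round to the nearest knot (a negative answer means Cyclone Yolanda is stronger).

Hurricane In-fa: ΔP = 141; V ≈ 6.44 × 141^0.648 ≈ 159.07 kt.
Cyclone Yolanda: ΔP = 64; V ≈ 5.7 × 64^0.613 ≈ 72.96 kt.
Difference ≈ 159.07 − 72.96 = 86.11 → 86 kt.

86 kt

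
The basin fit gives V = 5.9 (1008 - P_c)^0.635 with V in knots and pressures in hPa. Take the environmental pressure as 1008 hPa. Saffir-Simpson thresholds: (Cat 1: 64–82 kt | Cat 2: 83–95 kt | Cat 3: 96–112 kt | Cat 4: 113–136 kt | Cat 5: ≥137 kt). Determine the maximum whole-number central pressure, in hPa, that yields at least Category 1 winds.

965 hPa

Category 1 begins at V = 64 kt.
Required ΔP = (64/5.9)^(1/0.635) = 10.847^1.575 ≈ 42.70 hPa.
P_c ≤ 1008 − 42.70 = 965.30, so the highest integer P_c is 965 hPa.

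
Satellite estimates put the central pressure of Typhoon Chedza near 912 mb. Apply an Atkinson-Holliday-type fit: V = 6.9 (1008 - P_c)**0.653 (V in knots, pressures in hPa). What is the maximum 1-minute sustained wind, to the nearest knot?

ΔP = 1008 − 912 = 96 mb.
96^0.653 ≈ 19.698.
V ≈ 6.9 × 19.698 ≈ 135.9 kt.

136 kt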